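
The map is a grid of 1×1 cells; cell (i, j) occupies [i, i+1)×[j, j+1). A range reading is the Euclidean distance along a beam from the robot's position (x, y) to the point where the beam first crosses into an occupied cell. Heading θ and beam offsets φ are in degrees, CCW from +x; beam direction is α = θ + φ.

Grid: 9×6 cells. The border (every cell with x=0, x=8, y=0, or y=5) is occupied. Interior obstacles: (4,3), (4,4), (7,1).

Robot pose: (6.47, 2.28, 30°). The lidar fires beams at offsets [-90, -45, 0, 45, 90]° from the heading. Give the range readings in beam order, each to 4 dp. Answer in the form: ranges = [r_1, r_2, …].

ranges = [1.0600, 1.0818, 1.7667, 2.8160, 2.9400]

beam 1: φ=-90°, α=300°
  direction (0.5000, -0.8660); cell (6,2); t to first gridline: x 1.0600, y 0.3233 (then +2.0000 / +1.1547)
    (6,1) via y @ 0.3233
    (7,1) via x @ 1.0600  # hit
  → r_1 = 1.0600
beam 2: φ=-45°, α=345°
  direction (0.9659, -0.2588); cell (6,2); t to first gridline: x 0.5487, y 1.0818 (then +1.0353 / +3.8637)
    (7,2) via x @ 0.5487
    (7,1) via y @ 1.0818  # hit
  → r_2 = 1.0818
beam 3: φ=0°, α=30°
  direction (0.8660, 0.5000); cell (6,2); t to first gridline: x 0.6120, y 1.4400 (then +1.1547 / +2.0000)
    (7,2) via x @ 0.6120
    (7,3) via y @ 1.4400
    (8,3) via x @ 1.7667  # hit
  → r_3 = 1.7667
beam 4: φ=45°, α=75°
  direction (0.2588, 0.9659); cell (6,2); t to first gridline: x 2.0478, y 0.7454 (then +3.8637 / +1.0353)
    (6,3) via y @ 0.7454
    (6,4) via y @ 1.7807
    (7,4) via x @ 2.0478
    (7,5) via y @ 2.8160  # hit
  → r_4 = 2.8160
beam 5: φ=90°, α=120°
  direction (-0.5000, 0.8660); cell (6,2); t to first gridline: x 0.9400, y 0.8314 (then +2.0000 / +1.1547)
    (6,3) via y @ 0.8314
    (5,3) via x @ 0.9400
    (5,4) via y @ 1.9861
    (4,4) via x @ 2.9400  # hit
  → r_5 = 2.9400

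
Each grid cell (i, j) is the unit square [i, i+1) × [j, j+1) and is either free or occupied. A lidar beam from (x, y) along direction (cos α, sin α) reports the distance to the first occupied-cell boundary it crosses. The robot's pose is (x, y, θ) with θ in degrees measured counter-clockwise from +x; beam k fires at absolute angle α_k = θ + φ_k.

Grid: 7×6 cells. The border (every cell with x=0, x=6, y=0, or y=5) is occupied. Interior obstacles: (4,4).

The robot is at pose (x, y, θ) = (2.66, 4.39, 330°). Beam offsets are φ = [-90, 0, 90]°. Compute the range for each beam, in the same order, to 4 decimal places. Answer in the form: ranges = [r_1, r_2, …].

ranges = [3.3200, 3.8567, 0.7044]

beam 1: φ=-90°, α=240°
  d=(-0.5000,-0.8660)  start (2,4)  tX=1.3200 tY=0.4503  stride 1/|dx|=2.0000 1/|dy|=1.1547
    cross y-line → (2,3), t=0.4503
    cross x-line → (1,3), t=1.3200
    cross y-line → (1,2), t=1.6050
    cross y-line → (1,1), t=2.7597
    cross x-line → (0,1), t=3.3200 (wall)
  → r_1 = 3.3200
beam 2: φ=0°, α=330°
  d=(0.8660,-0.5000)  start (2,4)  tX=0.3926 tY=0.7800  stride 1/|dx|=1.1547 1/|dy|=2.0000
    cross x-line → (3,4), t=0.3926
    cross y-line → (3,3), t=0.7800
    cross x-line → (4,3), t=1.5473
    cross x-line → (5,3), t=2.7020
    cross y-line → (5,2), t=2.7800
    cross x-line → (6,2), t=3.8567 (wall)
  → r_2 = 3.8567
beam 3: φ=90°, α=60°
  d=(0.5000,0.8660)  start (2,4)  tX=0.6800 tY=0.7044  stride 1/|dx|=2.0000 1/|dy|=1.1547
    cross x-line → (3,4), t=0.6800
    cross y-line → (3,5), t=0.7044 (wall)
  → r_3 = 0.7044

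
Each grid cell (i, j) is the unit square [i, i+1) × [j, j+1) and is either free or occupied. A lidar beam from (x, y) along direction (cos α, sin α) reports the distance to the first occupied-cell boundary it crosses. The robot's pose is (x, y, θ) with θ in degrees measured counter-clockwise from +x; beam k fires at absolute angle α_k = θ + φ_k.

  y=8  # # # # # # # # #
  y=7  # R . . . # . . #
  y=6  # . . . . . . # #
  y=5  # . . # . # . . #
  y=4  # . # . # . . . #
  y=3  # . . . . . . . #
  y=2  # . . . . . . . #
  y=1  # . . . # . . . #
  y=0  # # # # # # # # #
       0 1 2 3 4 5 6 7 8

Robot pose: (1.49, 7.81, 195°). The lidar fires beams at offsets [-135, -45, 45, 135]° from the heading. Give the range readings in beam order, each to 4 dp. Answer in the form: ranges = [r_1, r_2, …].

beam 1: φ=-135°, α=60°
  dir = (cos 60°, sin 60°) = (0.5000, 0.8660); from cell (1,7)
  next x-line at t=1.0200, next y-line at t=0.2194; Δt_x=2.0000, Δt_y=1.1547
    y: enter (1,8) at t=0.2194 ← occupied
  → r_1 = 0.2194
beam 2: φ=-45°, α=150°
  dir = (cos 150°, sin 150°) = (-0.8660, 0.5000); from cell (1,7)
  next x-line at t=0.5658, next y-line at t=0.3800; Δt_x=1.1547, Δt_y=2.0000
    y: enter (1,8) at t=0.3800 ← occupied
  → r_2 = 0.3800
beam 3: φ=45°, α=240°
  dir = (cos 240°, sin 240°) = (-0.5000, -0.8660); from cell (1,7)
  next x-line at t=0.9800, next y-line at t=0.9353; Δt_x=2.0000, Δt_y=1.1547
    y: enter (1,6) at t=0.9353
    x: enter (0,6) at t=0.9800 ← occupied
  → r_3 = 0.9800
beam 4: φ=135°, α=330°
  dir = (cos 330°, sin 330°) = (0.8660, -0.5000); from cell (1,7)
  next x-line at t=0.5889, next y-line at t=1.6200; Δt_x=1.1547, Δt_y=2.0000
    x: enter (2,7) at t=0.5889
    y: enter (2,6) at t=1.6200
    x: enter (3,6) at t=1.7436
    x: enter (4,6) at t=2.8983
    y: enter (4,5) at t=3.6200
    x: enter (5,5) at t=4.0530 ← occupied
  → r_4 = 4.0530

ranges = [0.2194, 0.3800, 0.9800, 4.0530]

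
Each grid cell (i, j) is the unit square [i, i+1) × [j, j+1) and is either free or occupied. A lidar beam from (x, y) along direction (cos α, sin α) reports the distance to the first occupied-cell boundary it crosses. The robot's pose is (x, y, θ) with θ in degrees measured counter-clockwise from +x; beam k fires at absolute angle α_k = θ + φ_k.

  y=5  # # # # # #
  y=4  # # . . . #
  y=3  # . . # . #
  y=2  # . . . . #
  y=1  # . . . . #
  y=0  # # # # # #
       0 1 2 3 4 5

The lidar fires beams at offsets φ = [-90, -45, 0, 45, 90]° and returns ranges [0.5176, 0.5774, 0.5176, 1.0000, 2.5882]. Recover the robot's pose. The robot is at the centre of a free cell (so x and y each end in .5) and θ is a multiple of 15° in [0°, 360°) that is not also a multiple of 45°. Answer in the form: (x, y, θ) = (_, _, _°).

(x, y, θ) = (1.5, 3.5, 195°)

Candidates: 14 free-cell centres × 16 headings = 224 poses. Raycast each; keep the one whose scan matches to 4 dp.
  (2.5, 1.5, 345°): beam 3 = 1.9319 ≠ 0.5176 ✗
  (3.5, 4.5, 345°): beam 3 = 1.5529 ≠ 0.5176 ✗
  (4.5, 3.5, 345°): beam 1 = 2.5882 ≠ 0.5176 ✗
  (2.5, 3.5, 195°): beam 1 = 1.5529 ≠ 0.5176 ✗
  …
  (1.5, 3.5, 195°): r_1=0.5176, r_2=0.5774, r_3=0.5176, r_4=1.0000, r_5=2.5882 — all match ✓
Unique over the lattice → pose = (1.5, 3.5, 195°).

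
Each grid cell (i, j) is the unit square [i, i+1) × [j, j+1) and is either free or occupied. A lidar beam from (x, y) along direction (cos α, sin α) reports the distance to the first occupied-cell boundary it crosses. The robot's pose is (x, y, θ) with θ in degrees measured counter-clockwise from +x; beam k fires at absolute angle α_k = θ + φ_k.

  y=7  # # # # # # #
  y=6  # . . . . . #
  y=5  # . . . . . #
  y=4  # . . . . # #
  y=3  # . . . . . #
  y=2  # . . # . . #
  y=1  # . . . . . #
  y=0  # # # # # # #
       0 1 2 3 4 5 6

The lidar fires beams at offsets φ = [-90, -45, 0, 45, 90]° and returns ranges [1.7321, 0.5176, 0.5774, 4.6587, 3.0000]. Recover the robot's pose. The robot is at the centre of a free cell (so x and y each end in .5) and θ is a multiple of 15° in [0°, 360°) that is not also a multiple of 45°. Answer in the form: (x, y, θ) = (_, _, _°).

The pose lattice has 28·16 = 448 candidates. Test each by forward raycasting.
  (1.5, 3.5, 30°): beam 1 = 2.8868 ≠ 1.7321 ✗
  (4.5, 5.5, 165°): beam 1 = 1.5529 ≠ 1.7321 ✗
  (2.5, 3.5, 165°): beam 1 = 3.6235 ≠ 1.7321 ✗
  (1.5, 5.5, 285°): beam 1 = 0.5176 ≠ 1.7321 ✗
  …
  (2.5, 2.5, 30°): r_1=1.7321, r_2=0.5176, r_3=0.5774, r_4=4.6587, r_5=3.0000 — all match ✓
No second candidate reproduces the full scan.

(x, y, θ) = (2.5, 2.5, 30°)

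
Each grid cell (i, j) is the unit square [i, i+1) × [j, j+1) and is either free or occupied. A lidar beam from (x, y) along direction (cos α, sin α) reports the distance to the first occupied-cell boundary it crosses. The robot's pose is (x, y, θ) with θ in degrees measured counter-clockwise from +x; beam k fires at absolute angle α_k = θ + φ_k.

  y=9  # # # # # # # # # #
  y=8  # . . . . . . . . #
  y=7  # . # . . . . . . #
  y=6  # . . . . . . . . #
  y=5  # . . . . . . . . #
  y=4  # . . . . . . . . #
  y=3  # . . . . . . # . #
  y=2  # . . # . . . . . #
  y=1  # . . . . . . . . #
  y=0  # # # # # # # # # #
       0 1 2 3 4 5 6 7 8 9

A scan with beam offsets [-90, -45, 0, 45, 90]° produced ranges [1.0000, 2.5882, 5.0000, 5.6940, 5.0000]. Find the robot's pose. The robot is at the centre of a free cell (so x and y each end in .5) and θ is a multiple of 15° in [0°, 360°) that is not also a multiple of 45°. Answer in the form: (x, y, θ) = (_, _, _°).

(x, y, θ) = (3.5, 6.5, 240°)

Candidates: 61 free-cell centres × 16 headings = 976 poses. Raycast each; keep the one whose scan matches to 4 dp.
  (7.5, 5.5, 30°): beam 1 = 3.0000 ≠ 1.0000 ✗
  (1.5, 5.5, 30°): beam 1 = 3.0000 ≠ 1.0000 ✗
  (8.5, 2.5, 210°): beam 2 = 7.7646 ≠ 2.5882 ✗
  (6.5, 1.5, 15°): beam 1 = 0.5176 ≠ 1.0000 ✗
  (6.5, 8.5, 330°): beam 1 = 6.3509 ≠ 1.0000 ✗
  …
  (3.5, 6.5, 240°): r_1=1.0000, r_2=2.5882, r_3=5.0000, r_4=5.6940, r_5=5.0000 — all match ✓
Only this pose fits every beam.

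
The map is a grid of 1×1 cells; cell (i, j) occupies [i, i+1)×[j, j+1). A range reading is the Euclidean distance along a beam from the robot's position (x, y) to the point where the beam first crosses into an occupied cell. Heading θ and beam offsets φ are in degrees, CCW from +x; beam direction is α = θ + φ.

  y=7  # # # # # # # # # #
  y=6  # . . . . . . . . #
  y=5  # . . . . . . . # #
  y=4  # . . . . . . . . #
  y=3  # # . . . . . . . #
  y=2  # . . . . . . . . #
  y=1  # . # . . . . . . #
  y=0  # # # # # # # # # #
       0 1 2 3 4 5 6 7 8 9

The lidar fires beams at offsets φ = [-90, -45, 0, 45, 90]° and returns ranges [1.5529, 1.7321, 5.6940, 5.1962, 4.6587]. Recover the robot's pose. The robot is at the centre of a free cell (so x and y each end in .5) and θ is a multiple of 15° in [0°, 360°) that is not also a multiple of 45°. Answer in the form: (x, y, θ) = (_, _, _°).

(x, y, θ) = (3.5, 2.5, 345°)

Enumerate (i+0.5, j+0.5, θ) over the 45 free cells and 16 admissible headings. For each, cast all 5 beams and compare to the given ranges.
  (1.5, 2.5, 195°): beam 1 = 0.5176 ≠ 1.5529 ✗
  (7.5, 4.5, 60°): beam 1 = 1.7321 ≠ 1.5529 ✗
  (6.5, 5.5, 75°): beam 2 = 2.8868 ≠ 1.7321 ✗
  …
  (3.5, 2.5, 345°): r_1=1.5529, r_2=1.7321, r_3=5.6940, r_4=5.1962, r_5=4.6587 — all match ✓
No second candidate reproduces the full scan.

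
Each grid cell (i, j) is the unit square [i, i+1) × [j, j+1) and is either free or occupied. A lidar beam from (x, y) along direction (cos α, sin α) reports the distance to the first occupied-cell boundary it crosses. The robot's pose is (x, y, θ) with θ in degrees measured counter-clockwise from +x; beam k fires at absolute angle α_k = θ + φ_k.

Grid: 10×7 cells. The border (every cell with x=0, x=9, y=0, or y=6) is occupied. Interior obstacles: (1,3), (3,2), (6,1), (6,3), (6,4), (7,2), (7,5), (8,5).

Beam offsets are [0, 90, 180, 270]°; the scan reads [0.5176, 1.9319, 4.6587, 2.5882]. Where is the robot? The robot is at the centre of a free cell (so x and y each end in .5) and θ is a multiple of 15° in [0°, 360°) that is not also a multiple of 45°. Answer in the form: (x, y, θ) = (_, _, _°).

(x, y, θ) = (3.5, 5.5, 75°)

The pose lattice has 32·16 = 512 candidates. Test each by forward raycasting.
  (3.5, 3.5, 255°): beam 2 = 3.6235 ≠ 1.9319 ✗
  (2.5, 3.5, 60°): beam 1 = 2.8868 ≠ 0.5176 ✗
  (2.5, 2.5, 30°): beam 1 = 0.5774 ≠ 0.5176 ✗
  …
  (3.5, 5.5, 75°): r_1=0.5176, r_2=1.9319, r_3=4.6587, r_4=2.5882 — all match ✓
Only this pose fits every beam.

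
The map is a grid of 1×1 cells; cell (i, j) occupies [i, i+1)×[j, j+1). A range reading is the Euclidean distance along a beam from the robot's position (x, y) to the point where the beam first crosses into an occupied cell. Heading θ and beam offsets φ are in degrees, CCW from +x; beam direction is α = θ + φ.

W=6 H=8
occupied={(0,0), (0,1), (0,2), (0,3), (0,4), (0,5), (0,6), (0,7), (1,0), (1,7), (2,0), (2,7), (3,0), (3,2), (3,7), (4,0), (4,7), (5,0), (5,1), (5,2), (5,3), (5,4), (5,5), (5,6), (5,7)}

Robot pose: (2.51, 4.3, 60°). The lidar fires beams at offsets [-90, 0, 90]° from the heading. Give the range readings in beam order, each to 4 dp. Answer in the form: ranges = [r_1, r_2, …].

beam 1: φ=-90°, α=330°
  d=(0.8660,-0.5000)  start (2,4)  tX=0.5658 tY=0.6000  stride 1/|dx|=1.1547 1/|dy|=2.0000
    cross x-line → (3,4), t=0.5658
    cross y-line → (3,3), t=0.6000
    cross x-line → (4,3), t=1.7205
    cross y-line → (4,2), t=2.6000
    cross x-line → (5,2), t=2.8752 (wall)
  → r_1 = 2.8752
beam 2: φ=0°, α=60°
  d=(0.5000,0.8660)  start (2,4)  tX=0.9800 tY=0.8083  stride 1/|dx|=2.0000 1/|dy|=1.1547
    cross y-line → (2,5), t=0.8083
    cross x-line → (3,5), t=0.9800
    cross y-line → (3,6), t=1.9630
    cross x-line → (4,6), t=2.9800
    cross y-line → (4,7), t=3.1177 (wall)
  → r_2 = 3.1177
beam 3: φ=90°, α=150°
  d=(-0.8660,0.5000)  start (2,4)  tX=0.5889 tY=1.4000  stride 1/|dx|=1.1547 1/|dy|=2.0000
    cross x-line → (1,4), t=0.5889
    cross y-line → (1,5), t=1.4000
    cross x-line → (0,5), t=1.7436 (wall)
  → r_3 = 1.7436

ranges = [2.8752, 3.1177, 1.7436]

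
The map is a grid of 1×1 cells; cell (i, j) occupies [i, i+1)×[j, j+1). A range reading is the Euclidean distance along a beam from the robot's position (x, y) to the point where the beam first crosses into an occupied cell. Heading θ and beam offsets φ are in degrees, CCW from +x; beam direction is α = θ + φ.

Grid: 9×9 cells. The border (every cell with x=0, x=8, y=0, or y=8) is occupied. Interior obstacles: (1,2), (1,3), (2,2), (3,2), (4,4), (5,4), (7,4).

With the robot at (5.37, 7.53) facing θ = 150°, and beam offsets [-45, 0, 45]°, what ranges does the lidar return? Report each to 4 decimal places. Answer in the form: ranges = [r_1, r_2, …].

beam 1: φ=-45°, α=105°
  d=(-0.2588,0.9659)  start (5,7)  tX=1.4296 tY=0.4866  stride 1/|dx|=3.8637 1/|dy|=1.0353
    cross y-line → (5,8), t=0.4866 (wall)
  → r_1 = 0.4866
beam 2: φ=0°, α=150°
  d=(-0.8660,0.5000)  start (5,7)  tX=0.4272 tY=0.9400  stride 1/|dx|=1.1547 1/|dy|=2.0000
    cross x-line → (4,7), t=0.4272
    cross y-line → (4,8), t=0.9400 (wall)
  → r_2 = 0.9400
beam 3: φ=45°, α=195°
  d=(-0.9659,-0.2588)  start (5,7)  tX=0.3831 tY=2.0478  stride 1/|dx|=1.0353 1/|dy|=3.8637
    cross x-line → (4,7), t=0.3831
    cross x-line → (3,7), t=1.4183
    cross y-line → (3,6), t=2.0478
    cross x-line → (2,6), t=2.4536
    cross x-line → (1,6), t=3.4889
    cross x-line → (0,6), t=4.5242 (wall)
  → r_3 = 4.5242

ranges = [0.4866, 0.9400, 4.5242]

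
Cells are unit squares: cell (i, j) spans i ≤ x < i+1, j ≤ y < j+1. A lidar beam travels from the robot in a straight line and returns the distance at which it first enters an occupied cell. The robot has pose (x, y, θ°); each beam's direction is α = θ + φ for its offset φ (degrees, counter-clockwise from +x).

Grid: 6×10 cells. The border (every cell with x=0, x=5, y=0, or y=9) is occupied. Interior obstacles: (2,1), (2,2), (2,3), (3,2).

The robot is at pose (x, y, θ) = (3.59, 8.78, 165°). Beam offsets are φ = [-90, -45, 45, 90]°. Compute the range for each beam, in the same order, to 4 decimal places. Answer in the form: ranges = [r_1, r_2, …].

ranges = [0.2278, 0.2540, 2.9907, 4.9486]

beam 1: φ=-90°, α=75°
  direction (0.2588, 0.9659); cell (3,8); t to first gridline: x 1.5841, y 0.2278 (then +3.8637 / +1.0353)
    (3,9) via y @ 0.2278  # hit
  → r_1 = 0.2278
beam 2: φ=-45°, α=120°
  direction (-0.5000, 0.8660); cell (3,8); t to first gridline: x 1.1800, y 0.2540 (then +2.0000 / +1.1547)
    (3,9) via y @ 0.2540  # hit
  → r_2 = 0.2540
beam 3: φ=45°, α=210°
  direction (-0.8660, -0.5000); cell (3,8); t to first gridline: x 0.6813, y 1.5600 (then +1.1547 / +2.0000)
    (2,8) via x @ 0.6813
    (2,7) via y @ 1.5600
    (1,7) via x @ 1.8360
    (0,7) via x @ 2.9907  # hit
  → r_3 = 2.9907
beam 4: φ=90°, α=255°
  direction (-0.2588, -0.9659); cell (3,8); t to first gridline: x 2.2796, y 0.8075 (then +3.8637 / +1.0353)
    (3,7) via y @ 0.8075
    (3,6) via y @ 1.8428
    (2,6) via x @ 2.2796
    (2,5) via y @ 2.8781
    (2,4) via y @ 3.9133
    (2,3) via y @ 4.9486  # hit
  → r_4 = 4.9486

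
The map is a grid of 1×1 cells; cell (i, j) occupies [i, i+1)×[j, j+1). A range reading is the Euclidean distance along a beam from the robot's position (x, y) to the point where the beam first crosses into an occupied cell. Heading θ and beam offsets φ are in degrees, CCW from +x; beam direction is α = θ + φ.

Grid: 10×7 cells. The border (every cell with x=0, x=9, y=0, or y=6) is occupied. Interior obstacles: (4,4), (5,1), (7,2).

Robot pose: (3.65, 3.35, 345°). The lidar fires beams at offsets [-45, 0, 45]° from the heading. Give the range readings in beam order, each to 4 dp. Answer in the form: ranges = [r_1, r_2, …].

beam 1: φ=-45°, α=300°
  d=(0.5000,-0.8660)  start (3,3)  tX=0.7000 tY=0.4041  stride 1/|dx|=2.0000 1/|dy|=1.1547
    cross y-line → (3,2), t=0.4041
    cross x-line → (4,2), t=0.7000
    cross y-line → (4,1), t=1.5588
    cross x-line → (5,1), t=2.7000 (wall)
  → r_1 = 2.7000
beam 2: φ=0°, α=345°
  d=(0.9659,-0.2588)  start (3,3)  tX=0.3623 tY=1.3523  stride 1/|dx|=1.0353 1/|dy|=3.8637
    cross x-line → (4,3), t=0.3623
    cross y-line → (4,2), t=1.3523
    cross x-line → (5,2), t=1.3976
    cross x-line → (6,2), t=2.4329
    cross x-line → (7,2), t=3.4682 (wall)
  → r_2 = 3.4682
beam 3: φ=45°, α=30°
  d=(0.8660,0.5000)  start (3,3)  tX=0.4041 tY=1.3000  stride 1/|dx|=1.1547 1/|dy|=2.0000
    cross x-line → (4,3), t=0.4041
    cross y-line → (4,4), t=1.3000 (wall)
  → r_3 = 1.3000

ranges = [2.7000, 3.4682, 1.3000]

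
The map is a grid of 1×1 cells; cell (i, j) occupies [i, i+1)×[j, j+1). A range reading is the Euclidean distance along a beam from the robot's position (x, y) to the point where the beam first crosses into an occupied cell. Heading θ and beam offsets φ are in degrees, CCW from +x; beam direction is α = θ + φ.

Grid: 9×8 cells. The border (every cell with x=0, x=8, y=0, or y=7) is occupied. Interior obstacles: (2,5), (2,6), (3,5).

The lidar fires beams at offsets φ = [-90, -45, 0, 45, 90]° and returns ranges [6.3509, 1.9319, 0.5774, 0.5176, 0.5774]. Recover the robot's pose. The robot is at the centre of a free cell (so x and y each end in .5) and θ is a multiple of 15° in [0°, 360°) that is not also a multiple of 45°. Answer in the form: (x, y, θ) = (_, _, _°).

(x, y, θ) = (7.5, 6.5, 330°)

Candidates: 39 free-cell centres × 16 headings = 624 poses. Raycast each; keep the one whose scan matches to 4 dp.
  (7.5, 1.5, 330°): beam 1 = 0.5774 ≠ 6.3509 ✗
  (2.5, 1.5, 195°): beam 1 = 5.6940 ≠ 6.3509 ✗
  (6.5, 3.5, 30°): beam 1 = 2.8868 ≠ 6.3509 ✗
  (4.5, 2.5, 75°): beam 1 = 3.6235 ≠ 6.3509 ✗
  …
  (7.5, 6.5, 330°): r_1=6.3509, r_2=1.9319, r_3=0.5774, r_4=0.5176, r_5=0.5774 — all match ✓
Unique over the lattice → pose = (7.5, 6.5, 330°).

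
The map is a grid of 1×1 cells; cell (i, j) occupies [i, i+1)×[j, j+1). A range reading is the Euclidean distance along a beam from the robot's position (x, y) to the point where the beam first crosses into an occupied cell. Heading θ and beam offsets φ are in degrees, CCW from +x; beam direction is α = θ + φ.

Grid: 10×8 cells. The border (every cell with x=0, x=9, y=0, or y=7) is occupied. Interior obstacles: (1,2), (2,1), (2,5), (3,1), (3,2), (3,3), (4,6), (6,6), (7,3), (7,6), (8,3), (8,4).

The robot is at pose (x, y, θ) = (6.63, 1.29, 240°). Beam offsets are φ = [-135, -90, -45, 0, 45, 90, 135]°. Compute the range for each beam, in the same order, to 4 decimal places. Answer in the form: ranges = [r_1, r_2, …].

beam 1: φ=-135°, α=105°
  direction (-0.2588, 0.9659); cell (6,1); t to first gridline: x 2.4341, y 0.7350 (then +3.8637 / +1.0353)
    (6,2) via y @ 0.7350
    (6,3) via y @ 1.7703
    (5,3) via x @ 2.4341
    (5,4) via y @ 2.8056
    (5,5) via y @ 3.8409
    (5,6) via y @ 4.8762
    (5,7) via y @ 5.9114  # hit
  → r_1 = 5.9114
beam 2: φ=-90°, α=150°
  direction (-0.8660, 0.5000); cell (6,1); t to first gridline: x 0.7275, y 1.4200 (then +1.1547 / +2.0000)
    (5,1) via x @ 0.7275
    (5,2) via y @ 1.4200
    (4,2) via x @ 1.8822
    (3,2) via x @ 3.0369  # hit
  → r_2 = 3.0369
beam 3: φ=-45°, α=195°
  direction (-0.9659, -0.2588); cell (6,1); t to first gridline: x 0.6522, y 1.1205 (then +1.0353 / +3.8637)
    (5,1) via x @ 0.6522
    (5,0) via y @ 1.1205  # hit
  → r_3 = 1.1205
beam 4: φ=0°, α=240°
  direction (-0.5000, -0.8660); cell (6,1); t to first gridline: x 1.2600, y 0.3349 (then +2.0000 / +1.1547)
    (6,0) via y @ 0.3349  # hit
  → r_4 = 0.3349
beam 5: φ=45°, α=285°
  direction (0.2588, -0.9659); cell (6,1); t to first gridline: x 1.4296, y 0.3002 (then +3.8637 / +1.0353)
    (6,0) via y @ 0.3002  # hit
  → r_5 = 0.3002
beam 6: φ=90°, α=330°
  direction (0.8660, -0.5000); cell (6,1); t to first gridline: x 0.4272, y 0.5800 (then +1.1547 / +2.0000)
    (7,1) via x @ 0.4272
    (7,0) via y @ 0.5800  # hit
  → r_6 = 0.5800
beam 7: φ=135°, α=15°
  direction (0.9659, 0.2588); cell (6,1); t to first gridline: x 0.3831, y 2.7432 (then +1.0353 / +3.8637)
    (7,1) via x @ 0.3831
    (8,1) via x @ 1.4183
    (9,1) via x @ 2.4536  # hit
  → r_7 = 2.4536

ranges = [5.9114, 3.0369, 1.1205, 0.3349, 0.3002, 0.5800, 2.4536]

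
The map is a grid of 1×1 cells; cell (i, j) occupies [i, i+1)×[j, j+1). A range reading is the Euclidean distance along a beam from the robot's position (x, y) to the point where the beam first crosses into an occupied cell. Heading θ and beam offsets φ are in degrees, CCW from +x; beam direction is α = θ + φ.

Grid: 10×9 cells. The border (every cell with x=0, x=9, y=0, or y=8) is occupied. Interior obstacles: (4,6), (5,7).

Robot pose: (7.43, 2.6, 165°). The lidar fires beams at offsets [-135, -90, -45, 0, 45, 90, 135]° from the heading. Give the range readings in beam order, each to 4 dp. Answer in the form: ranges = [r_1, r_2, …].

beam 1: φ=-135°, α=30°
  dir = (cos 30°, sin 30°) = (0.8660, 0.5000); from cell (7,2)
  next x-line at t=0.6582, next y-line at t=0.8000; Δt_x=1.1547, Δt_y=2.0000
    x: enter (8,2) at t=0.6582
    y: enter (8,3) at t=0.8000
    x: enter (9,3) at t=1.8129 ← occupied
  → r_1 = 1.8129
beam 2: φ=-90°, α=75°
  dir = (cos 75°, sin 75°) = (0.2588, 0.9659); from cell (7,2)
  next x-line at t=2.2023, next y-line at t=0.4141; Δt_x=3.8637, Δt_y=1.0353
    y: enter (7,3) at t=0.4141
    y: enter (7,4) at t=1.4494
    x: enter (8,4) at t=2.2023
    y: enter (8,5) at t=2.4847
    y: enter (8,6) at t=3.5199
    y: enter (8,7) at t=4.5552
    y: enter (8,8) at t=5.5905 ← occupied
  → r_2 = 5.5905
beam 3: φ=-45°, α=120°
  dir = (cos 120°, sin 120°) = (-0.5000, 0.8660); from cell (7,2)
  next x-line at t=0.8600, next y-line at t=0.4619; Δt_x=2.0000, Δt_y=1.1547
    y: enter (7,3) at t=0.4619
    x: enter (6,3) at t=0.8600
    y: enter (6,4) at t=1.6166
    y: enter (6,5) at t=2.7713
    x: enter (5,5) at t=2.8600
    y: enter (5,6) at t=3.9260
    x: enter (4,6) at t=4.8600 ← occupied
  → r_3 = 4.8600
beam 4: φ=0°, α=165°
  dir = (cos 165°, sin 165°) = (-0.9659, 0.2588); from cell (7,2)
  next x-line at t=0.4452, next y-line at t=1.5455; Δt_x=1.0353, Δt_y=3.8637
    x: enter (6,2) at t=0.4452
    x: enter (5,2) at t=1.4804
    y: enter (5,3) at t=1.5455
    x: enter (4,3) at t=2.5157
    x: enter (3,3) at t=3.5510
    x: enter (2,3) at t=4.5863
    y: enter (2,4) at t=5.4092
    x: enter (1,4) at t=5.6215
    x: enter (0,4) at t=6.6568 ← occupied
  → r_4 = 6.6568
beam 5: φ=45°, α=210°
  dir = (cos 210°, sin 210°) = (-0.8660, -0.5000); from cell (7,2)
  next x-line at t=0.4965, next y-line at t=1.2000; Δt_x=1.1547, Δt_y=2.0000
    x: enter (6,2) at t=0.4965
    y: enter (6,1) at t=1.2000
    x: enter (5,1) at t=1.6512
    x: enter (4,1) at t=2.8059
    y: enter (4,0) at t=3.2000 ← occupied
  → r_5 = 3.2000
beam 6: φ=90°, α=255°
  dir = (cos 255°, sin 255°) = (-0.2588, -0.9659); from cell (7,2)
  next x-line at t=1.6614, next y-line at t=0.6212; Δt_x=3.8637, Δt_y=1.0353
    y: enter (7,1) at t=0.6212
    y: enter (7,0) at t=1.6564 ← occupied
  → r_6 = 1.6564
beam 7: φ=135°, α=300°
  dir = (cos 300°, sin 300°) = (0.5000, -0.8660); from cell (7,2)
  next x-line at t=1.1400, next y-line at t=0.6928; Δt_x=2.0000, Δt_y=1.1547
    y: enter (7,1) at t=0.6928
    x: enter (8,1) at t=1.1400
    y: enter (8,0) at t=1.8475 ← occupied
  → r_7 = 1.8475

ranges = [1.8129, 5.5905, 4.8600, 6.6568, 3.2000, 1.6564, 1.8475]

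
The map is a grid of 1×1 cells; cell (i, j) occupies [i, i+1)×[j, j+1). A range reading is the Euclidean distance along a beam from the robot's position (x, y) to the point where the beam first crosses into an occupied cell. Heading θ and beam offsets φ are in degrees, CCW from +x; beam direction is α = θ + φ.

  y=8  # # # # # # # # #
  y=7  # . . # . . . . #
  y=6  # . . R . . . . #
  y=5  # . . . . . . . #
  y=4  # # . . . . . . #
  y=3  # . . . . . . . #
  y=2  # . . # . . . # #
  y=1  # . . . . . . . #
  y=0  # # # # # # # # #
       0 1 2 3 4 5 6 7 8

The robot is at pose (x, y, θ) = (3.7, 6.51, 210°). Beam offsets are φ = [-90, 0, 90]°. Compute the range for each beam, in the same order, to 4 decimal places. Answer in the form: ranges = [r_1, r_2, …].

ranges = [0.5658, 3.0200, 6.3624]

beam 1: φ=-90°, α=120°
  d=(-0.5000,0.8660)  start (3,6)  tX=1.4000 tY=0.5658  stride 1/|dx|=2.0000 1/|dy|=1.1547
    cross y-line → (3,7), t=0.5658 (wall)
  → r_1 = 0.5658
beam 2: φ=0°, α=210°
  d=(-0.8660,-0.5000)  start (3,6)  tX=0.8083 tY=1.0200  stride 1/|dx|=1.1547 1/|dy|=2.0000
    cross x-line → (2,6), t=0.8083
    cross y-line → (2,5), t=1.0200
    cross x-line → (1,5), t=1.9630
    cross y-line → (1,4), t=3.0200 (wall)
  → r_2 = 3.0200
beam 3: φ=90°, α=300°
  d=(0.5000,-0.8660)  start (3,6)  tX=0.6000 tY=0.5889  stride 1/|dx|=2.0000 1/|dy|=1.1547
    cross y-line → (3,5), t=0.5889
    cross x-line → (4,5), t=0.6000
    cross y-line → (4,4), t=1.7436
    cross x-line → (5,4), t=2.6000
    cross y-line → (5,3), t=2.8983
    cross y-line → (5,2), t=4.0530
    cross x-line → (6,2), t=4.6000
    cross y-line → (6,1), t=5.2077
    cross y-line → (6,0), t=6.3624 (wall)
  → r_3 = 6.3624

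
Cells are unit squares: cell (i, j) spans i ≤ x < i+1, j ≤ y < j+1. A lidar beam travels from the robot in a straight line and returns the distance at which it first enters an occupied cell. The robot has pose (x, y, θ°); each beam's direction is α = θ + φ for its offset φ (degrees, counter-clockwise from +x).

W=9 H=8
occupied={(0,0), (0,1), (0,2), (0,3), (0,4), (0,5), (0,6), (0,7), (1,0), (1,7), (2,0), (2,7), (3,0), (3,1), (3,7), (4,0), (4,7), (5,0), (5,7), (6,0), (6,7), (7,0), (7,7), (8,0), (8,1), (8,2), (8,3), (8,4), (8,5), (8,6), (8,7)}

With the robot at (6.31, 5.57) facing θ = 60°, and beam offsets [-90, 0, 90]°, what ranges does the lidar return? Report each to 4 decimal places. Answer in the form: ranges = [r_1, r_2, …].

ranges = [1.9514, 1.6512, 2.8600]

beam 1: φ=-90°, α=330°
  d=(0.8660,-0.5000)  start (6,5)  tX=0.7967 tY=1.1400  stride 1/|dx|=1.1547 1/|dy|=2.0000
    cross x-line → (7,5), t=0.7967
    cross y-line → (7,4), t=1.1400
    cross x-line → (8,4), t=1.9514 (wall)
  → r_1 = 1.9514
beam 2: φ=0°, α=60°
  d=(0.5000,0.8660)  start (6,5)  tX=1.3800 tY=0.4965  stride 1/|dx|=2.0000 1/|dy|=1.1547
    cross y-line → (6,6), t=0.4965
    cross x-line → (7,6), t=1.3800
    cross y-line → (7,7), t=1.6512 (wall)
  → r_2 = 1.6512
beam 3: φ=90°, α=150°
  d=(-0.8660,0.5000)  start (6,5)  tX=0.3580 tY=0.8600  stride 1/|dx|=1.1547 1/|dy|=2.0000
    cross x-line → (5,5), t=0.3580
    cross y-line → (5,6), t=0.8600
    cross x-line → (4,6), t=1.5127
    cross x-line → (3,6), t=2.6674
    cross y-line → (3,7), t=2.8600 (wall)
  → r_3 = 2.8600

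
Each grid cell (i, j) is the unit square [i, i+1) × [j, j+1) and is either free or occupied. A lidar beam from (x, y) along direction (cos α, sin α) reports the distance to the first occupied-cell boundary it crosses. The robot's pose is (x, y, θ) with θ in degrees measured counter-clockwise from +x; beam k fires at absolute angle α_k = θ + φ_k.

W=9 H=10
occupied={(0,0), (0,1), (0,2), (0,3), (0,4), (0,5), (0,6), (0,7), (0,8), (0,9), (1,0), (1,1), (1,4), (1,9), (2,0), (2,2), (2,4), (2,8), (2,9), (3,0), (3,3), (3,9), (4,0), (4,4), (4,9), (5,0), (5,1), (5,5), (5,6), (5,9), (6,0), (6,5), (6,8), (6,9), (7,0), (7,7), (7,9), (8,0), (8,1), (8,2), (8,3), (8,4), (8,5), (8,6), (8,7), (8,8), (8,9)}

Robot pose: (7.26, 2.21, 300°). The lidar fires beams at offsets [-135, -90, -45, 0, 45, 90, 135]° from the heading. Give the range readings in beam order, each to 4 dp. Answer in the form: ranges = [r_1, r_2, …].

ranges = [3.3750, 1.4549, 1.2527, 1.3972, 0.7661, 0.8545, 2.8591]

beam 1: φ=-135°, α=165°
  cosα=-0.9659 sinα=0.2588 | (7,2) | tMaxX 0.2692 tMaxY 3.0523 | tΔX 1.0353 tΔY 3.8637
    t=0.2692 [x] (6,2)
    t=1.3044 [x] (5,2)
    t=2.3397 [x] (4,2)
    t=3.0523 [y] (4,3)
    t=3.3750 [x] (3,3) — stop
  → r_1 = 3.3750
beam 2: φ=-90°, α=210°
  cosα=-0.8660 sinα=-0.5000 | (7,2) | tMaxX 0.3002 tMaxY 0.4200 | tΔX 1.1547 tΔY 2.0000
    t=0.3002 [x] (6,2)
    t=0.4200 [y] (6,1)
    t=1.4549 [x] (5,1) — stop
  → r_2 = 1.4549
beam 3: φ=-45°, α=255°
  cosα=-0.2588 sinα=-0.9659 | (7,2) | tMaxX 1.0046 tMaxY 0.2174 | tΔX 3.8637 tΔY 1.0353
    t=0.2174 [y] (7,1)
    t=1.0046 [x] (6,1)
    t=1.2527 [y] (6,0) — stop
  → r_3 = 1.2527
beam 4: φ=0°, α=300°
  cosα=0.5000 sinα=-0.8660 | (7,2) | tMaxX 1.4800 tMaxY 0.2425 | tΔX 2.0000 tΔY 1.1547
    t=0.2425 [y] (7,1)
    t=1.3972 [y] (7,0) — stop
  → r_4 = 1.3972
beam 5: φ=45°, α=345°
  cosα=0.9659 sinα=-0.2588 | (7,2) | tMaxX 0.7661 tMaxY 0.8114 | tΔX 1.0353 tΔY 3.8637
    t=0.7661 [x] (8,2) — stop
  → r_5 = 0.7661
beam 6: φ=90°, α=30°
  cosα=0.8660 sinα=0.5000 | (7,2) | tMaxX 0.8545 tMaxY 1.5800 | tΔX 1.1547 tΔY 2.0000
    t=0.8545 [x] (8,2) — stop
  → r_6 = 0.8545
beam 7: φ=135°, α=75°
  cosα=0.2588 sinα=0.9659 | (7,2) | tMaxX 2.8591 tMaxY 0.8179 | tΔX 3.8637 tΔY 1.0353
    t=0.8179 [y] (7,3)
    t=1.8531 [y] (7,4)
    t=2.8591 [x] (8,4) — stop
  → r_7 = 2.8591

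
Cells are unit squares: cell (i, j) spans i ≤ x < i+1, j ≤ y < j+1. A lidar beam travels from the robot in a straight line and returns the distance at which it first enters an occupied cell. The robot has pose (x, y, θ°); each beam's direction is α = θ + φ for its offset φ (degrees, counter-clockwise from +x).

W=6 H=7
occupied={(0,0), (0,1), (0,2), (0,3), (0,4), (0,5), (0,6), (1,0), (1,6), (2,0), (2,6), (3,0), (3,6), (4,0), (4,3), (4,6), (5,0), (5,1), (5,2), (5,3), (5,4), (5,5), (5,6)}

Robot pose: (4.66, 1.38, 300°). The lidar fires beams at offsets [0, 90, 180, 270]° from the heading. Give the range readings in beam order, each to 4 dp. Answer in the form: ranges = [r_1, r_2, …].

ranges = [0.4388, 0.3926, 5.3347, 0.7600]

beam 1: φ=0°, α=300°
  dir = (cos 300°, sin 300°) = (0.5000, -0.8660); from cell (4,1)
  next x-line at t=0.6800, next y-line at t=0.4388; Δt_x=2.0000, Δt_y=1.1547
    y: enter (4,0) at t=0.4388 ← occupied
  → r_1 = 0.4388
beam 2: φ=90°, α=30°
  dir = (cos 30°, sin 30°) = (0.8660, 0.5000); from cell (4,1)
  next x-line at t=0.3926, next y-line at t=1.2400; Δt_x=1.1547, Δt_y=2.0000
    x: enter (5,1) at t=0.3926 ← occupied
  → r_2 = 0.3926
beam 3: φ=180°, α=120°
  dir = (cos 120°, sin 120°) = (-0.5000, 0.8660); from cell (4,1)
  next x-line at t=1.3200, next y-line at t=0.7159; Δt_x=2.0000, Δt_y=1.1547
    y: enter (4,2) at t=0.7159
    x: enter (3,2) at t=1.3200
    y: enter (3,3) at t=1.8706
    y: enter (3,4) at t=3.0253
    x: enter (2,4) at t=3.3200
    y: enter (2,5) at t=4.1800
    x: enter (1,5) at t=5.3200
    y: enter (1,6) at t=5.3347 ← occupied
  → r_3 = 5.3347
beam 4: φ=270°, α=210°
  dir = (cos 210°, sin 210°) = (-0.8660, -0.5000); from cell (4,1)
  next x-line at t=0.7621, next y-line at t=0.7600; Δt_x=1.1547, Δt_y=2.0000
    y: enter (4,0) at t=0.7600 ← occupied
  → r_4 = 0.7600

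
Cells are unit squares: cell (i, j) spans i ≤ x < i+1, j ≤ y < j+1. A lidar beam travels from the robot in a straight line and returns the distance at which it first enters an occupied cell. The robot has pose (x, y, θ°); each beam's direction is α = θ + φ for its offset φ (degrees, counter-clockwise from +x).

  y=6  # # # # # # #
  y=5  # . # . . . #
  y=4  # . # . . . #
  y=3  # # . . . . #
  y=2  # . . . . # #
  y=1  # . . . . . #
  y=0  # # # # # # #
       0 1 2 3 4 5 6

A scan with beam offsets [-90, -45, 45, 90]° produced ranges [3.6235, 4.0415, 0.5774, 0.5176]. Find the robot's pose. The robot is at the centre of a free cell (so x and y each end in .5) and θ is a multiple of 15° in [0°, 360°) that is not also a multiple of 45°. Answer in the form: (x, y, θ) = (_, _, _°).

(x, y, θ) = (5.5, 4.5, 285°)

Candidates: 21 free-cell centres × 16 headings = 336 poses. Raycast each; keep the one whose scan matches to 4 dp.
  (3.5, 5.5, 330°): beam 1 = 1.0000 ≠ 3.6235 ✗
  (4.5, 1.5, 210°): beam 1 = 3.0000 ≠ 3.6235 ✗
  (3.5, 4.5, 330°): beam 1 = 4.0415 ≠ 3.6235 ✗
  (2.5, 1.5, 75°): beam 1 = 1.9319 ≠ 3.6235 ✗
  (5.5, 1.5, 285°): beam 1 = 1.9319 ≠ 3.6235 ✗
  …
  (5.5, 4.5, 285°): r_1=3.6235, r_2=4.0415, r_3=0.5774, r_4=0.5176 — all match ✓
Only this pose fits every beam.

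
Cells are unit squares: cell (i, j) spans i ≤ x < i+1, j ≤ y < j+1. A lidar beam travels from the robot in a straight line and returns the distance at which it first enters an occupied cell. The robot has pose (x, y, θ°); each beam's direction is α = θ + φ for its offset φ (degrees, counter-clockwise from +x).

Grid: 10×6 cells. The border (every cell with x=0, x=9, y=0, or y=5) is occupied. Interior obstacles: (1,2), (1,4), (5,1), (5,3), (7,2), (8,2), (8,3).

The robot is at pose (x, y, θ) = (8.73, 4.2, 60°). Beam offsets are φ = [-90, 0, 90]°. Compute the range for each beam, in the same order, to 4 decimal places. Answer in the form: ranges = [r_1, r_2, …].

beam 1: φ=-90°, α=330°
  direction (0.8660, -0.5000); cell (8,4); t to first gridline: x 0.3118, y 0.4000 (then +1.1547 / +2.0000)
    (9,4) via x @ 0.3118  # hit
  → r_1 = 0.3118
beam 2: φ=0°, α=60°
  direction (0.5000, 0.8660); cell (8,4); t to first gridline: x 0.5400, y 0.9238 (then +2.0000 / +1.1547)
    (9,4) via x @ 0.5400  # hit
  → r_2 = 0.5400
beam 3: φ=90°, α=150°
  direction (-0.8660, 0.5000); cell (8,4); t to first gridline: x 0.8429, y 1.6000 (then +1.1547 / +2.0000)
    (7,4) via x @ 0.8429
    (7,5) via y @ 1.6000  # hit
  → r_3 = 1.6000

ranges = [0.3118, 0.5400, 1.6000]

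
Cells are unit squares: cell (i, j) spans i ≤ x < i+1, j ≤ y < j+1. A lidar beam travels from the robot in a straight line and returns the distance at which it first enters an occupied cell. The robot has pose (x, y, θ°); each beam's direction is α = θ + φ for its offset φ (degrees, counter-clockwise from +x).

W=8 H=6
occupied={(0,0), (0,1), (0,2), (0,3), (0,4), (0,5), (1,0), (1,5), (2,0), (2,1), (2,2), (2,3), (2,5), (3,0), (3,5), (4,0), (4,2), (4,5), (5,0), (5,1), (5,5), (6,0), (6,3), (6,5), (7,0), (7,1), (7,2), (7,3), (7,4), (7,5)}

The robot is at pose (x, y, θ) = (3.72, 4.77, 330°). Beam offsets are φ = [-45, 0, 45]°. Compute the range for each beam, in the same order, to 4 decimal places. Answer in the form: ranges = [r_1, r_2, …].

beam 1: φ=-45°, α=285°
  d=(0.2588,-0.9659)  start (3,4)  tX=1.0818 tY=0.7972  stride 1/|dx|=3.8637 1/|dy|=1.0353
    cross y-line → (3,3), t=0.7972
    cross x-line → (4,3), t=1.0818
    cross y-line → (4,2), t=1.8324 (wall)
  → r_1 = 1.8324
beam 2: φ=0°, α=330°
  d=(0.8660,-0.5000)  start (3,4)  tX=0.3233 tY=1.5400  stride 1/|dx|=1.1547 1/|dy|=2.0000
    cross x-line → (4,4), t=0.3233
    cross x-line → (5,4), t=1.4780
    cross y-line → (5,3), t=1.5400
    cross x-line → (6,3), t=2.6327 (wall)
  → r_2 = 2.6327
beam 3: φ=45°, α=15°
  d=(0.9659,0.2588)  start (3,4)  tX=0.2899 tY=0.8887  stride 1/|dx|=1.0353 1/|dy|=3.8637
    cross x-line → (4,4), t=0.2899
    cross y-line → (4,5), t=0.8887 (wall)
  → r_3 = 0.8887

ranges = [1.8324, 2.6327, 0.8887]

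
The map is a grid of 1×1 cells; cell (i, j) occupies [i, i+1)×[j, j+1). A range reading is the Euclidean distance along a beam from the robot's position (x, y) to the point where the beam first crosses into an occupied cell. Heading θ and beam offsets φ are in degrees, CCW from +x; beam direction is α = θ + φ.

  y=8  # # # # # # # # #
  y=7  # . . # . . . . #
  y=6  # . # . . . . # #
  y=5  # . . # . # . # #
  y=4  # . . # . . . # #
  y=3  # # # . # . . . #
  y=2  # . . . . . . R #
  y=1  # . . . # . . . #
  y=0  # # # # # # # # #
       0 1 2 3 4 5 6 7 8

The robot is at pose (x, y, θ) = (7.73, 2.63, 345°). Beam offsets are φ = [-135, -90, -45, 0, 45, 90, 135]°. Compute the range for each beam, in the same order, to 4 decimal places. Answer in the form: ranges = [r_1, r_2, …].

beam 1: φ=-135°, α=210°
  d=(-0.8660,-0.5000)  start (7,2)  tX=0.8429 tY=1.2600  stride 1/|dx|=1.1547 1/|dy|=2.0000
    cross x-line → (6,2), t=0.8429
    cross y-line → (6,1), t=1.2600
    cross x-line → (5,1), t=1.9976
    cross x-line → (4,1), t=3.1523 (wall)
  → r_1 = 3.1523
beam 2: φ=-90°, α=255°
  d=(-0.2588,-0.9659)  start (7,2)  tX=2.8205 tY=0.6522  stride 1/|dx|=3.8637 1/|dy|=1.0353
    cross y-line → (7,1), t=0.6522
    cross y-line → (7,0), t=1.6875 (wall)
  → r_2 = 1.6875
beam 3: φ=-45°, α=300°
  d=(0.5000,-0.8660)  start (7,2)  tX=0.5400 tY=0.7275  stride 1/|dx|=2.0000 1/|dy|=1.1547
    cross x-line → (8,2), t=0.5400 (wall)
  → r_3 = 0.5400
beam 4: φ=0°, α=345°
  d=(0.9659,-0.2588)  start (7,2)  tX=0.2795 tY=2.4341  stride 1/|dx|=1.0353 1/|dy|=3.8637
    cross x-line → (8,2), t=0.2795 (wall)
  → r_4 = 0.2795
beam 5: φ=45°, α=30°
  d=(0.8660,0.5000)  start (7,2)  tX=0.3118 tY=0.7400  stride 1/|dx|=1.1547 1/|dy|=2.0000
    cross x-line → (8,2), t=0.3118 (wall)
  → r_5 = 0.3118
beam 6: φ=90°, α=75°
  d=(0.2588,0.9659)  start (7,2)  tX=1.0432 tY=0.3831  stride 1/|dx|=3.8637 1/|dy|=1.0353
    cross y-line → (7,3), t=0.3831
    cross x-line → (8,3), t=1.0432 (wall)
  → r_6 = 1.0432
beam 7: φ=135°, α=120°
  d=(-0.5000,0.8660)  start (7,2)  tX=1.4600 tY=0.4272  stride 1/|dx|=2.0000 1/|dy|=1.1547
    cross y-line → (7,3), t=0.4272
    cross x-line → (6,3), t=1.4600
    cross y-line → (6,4), t=1.5819
    cross y-line → (6,5), t=2.7366
    cross x-line → (5,5), t=3.4600 (wall)
  → r_7 = 3.4600

ranges = [3.1523, 1.6875, 0.5400, 0.2795, 0.3118, 1.0432, 3.4600]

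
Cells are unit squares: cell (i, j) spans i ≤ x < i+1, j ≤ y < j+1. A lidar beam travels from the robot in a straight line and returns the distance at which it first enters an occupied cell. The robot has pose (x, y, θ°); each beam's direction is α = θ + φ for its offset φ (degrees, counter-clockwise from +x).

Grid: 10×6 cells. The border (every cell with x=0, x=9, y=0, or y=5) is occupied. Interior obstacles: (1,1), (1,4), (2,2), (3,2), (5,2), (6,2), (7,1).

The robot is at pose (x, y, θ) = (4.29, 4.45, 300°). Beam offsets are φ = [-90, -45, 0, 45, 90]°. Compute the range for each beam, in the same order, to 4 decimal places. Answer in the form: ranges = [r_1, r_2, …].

beam 1: φ=-90°, α=210°
  direction (-0.8660, -0.5000); cell (4,4); t to first gridline: x 0.3349, y 0.9000 (then +1.1547 / +2.0000)
    (3,4) via x @ 0.3349
    (3,3) via y @ 0.9000
    (2,3) via x @ 1.4896
    (1,3) via x @ 2.6443
    (1,2) via y @ 2.9000
    (0,2) via x @ 3.7990  # hit
  → r_1 = 3.7990
beam 2: φ=-45°, α=255°
  direction (-0.2588, -0.9659); cell (4,4); t to first gridline: x 1.1205, y 0.4659 (then +3.8637 / +1.0353)
    (4,3) via y @ 0.4659
    (3,3) via x @ 1.1205
    (3,2) via y @ 1.5012  # hit
  → r_2 = 1.5012
beam 3: φ=0°, α=300°
  direction (0.5000, -0.8660); cell (4,4); t to first gridline: x 1.4200, y 0.5196 (then +2.0000 / +1.1547)
    (4,3) via y @ 0.5196
    (5,3) via x @ 1.4200
    (5,2) via y @ 1.6743  # hit
  → r_3 = 1.6743
beam 4: φ=45°, α=345°
  direction (0.9659, -0.2588); cell (4,4); t to first gridline: x 0.7350, y 1.7387 (then +1.0353 / +3.8637)
    (5,4) via x @ 0.7350
    (5,3) via y @ 1.7387
    (6,3) via x @ 1.7703
    (7,3) via x @ 2.8056
    (8,3) via x @ 3.8409
    (9,3) via x @ 4.8762  # hit
  → r_4 = 4.8762
beam 5: φ=90°, α=30°
  direction (0.8660, 0.5000); cell (4,4); t to first gridline: x 0.8198, y 1.1000 (then +1.1547 / +2.0000)
    (5,4) via x @ 0.8198
    (5,5) via y @ 1.1000  # hit
  → r_5 = 1.1000

ranges = [3.7990, 1.5012, 1.6743, 4.8762, 1.1000]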